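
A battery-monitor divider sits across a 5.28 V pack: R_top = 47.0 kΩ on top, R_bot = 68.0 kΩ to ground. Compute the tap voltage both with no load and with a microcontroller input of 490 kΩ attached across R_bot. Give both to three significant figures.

Unloaded: 3.12 V; loaded: 2.95 V

Open-circuit: V = 5.28 × 68.0/(47.0 + 68.0) = 3.12 V.
With the load, R_bot becomes R_bot‖R_L = 59.71 kΩ, so V = 5.28 × 59.71/106.7 = 2.95 V.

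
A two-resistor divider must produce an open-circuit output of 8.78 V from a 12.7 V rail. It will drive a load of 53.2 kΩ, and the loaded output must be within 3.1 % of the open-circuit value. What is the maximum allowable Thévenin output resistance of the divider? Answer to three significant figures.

Loading drop = R_th/(R_th + R_L) ≤ 0.0310, so R_th ≤ R_L · ε/(1−ε) = 53.2 kΩ × 0.0310/0.9690 = 1.70 kΩ.
(Any R1, R2 with R2/(R1+R2) = 0.691 and R1‖R2 ≤ 1.70 kΩ will meet the spec.)

R_th ≤ 1.70 kΩ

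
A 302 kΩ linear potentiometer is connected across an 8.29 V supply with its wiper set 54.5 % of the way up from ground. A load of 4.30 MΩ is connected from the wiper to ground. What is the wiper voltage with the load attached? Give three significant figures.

V ≈ 4.44 V

The wiper splits the pot into (1−α)R = 137.4 kΩ above and αR = 164.6 kΩ below.
Lower section ‖ load = 158.5 kΩ.
V_wiper = 8.29 × 158.5/(137.4 + 158.5) = 4.44 V.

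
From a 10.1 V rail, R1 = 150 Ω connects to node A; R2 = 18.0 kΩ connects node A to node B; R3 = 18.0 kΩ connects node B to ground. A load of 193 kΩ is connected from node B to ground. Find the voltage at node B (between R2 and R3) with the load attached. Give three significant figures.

At node B, R3 is in parallel with the load: R3‖R_L = 16460 Ω.
Below node A the resistance is R2 + (R3‖R_L) = 34460 Ω, so V_A = 10.1 × 34460/34610 = 10.06 V.
Then V_B = V_A × (R3‖R_L)/(R2 + R3‖R_L) = 10.06 × 16460/34460 = 4.80 V.

V ≈ 4.80 V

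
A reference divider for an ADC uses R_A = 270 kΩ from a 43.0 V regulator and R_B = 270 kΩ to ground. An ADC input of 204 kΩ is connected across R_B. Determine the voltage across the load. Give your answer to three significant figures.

V_out ≈ 12.9 V

The load sits in parallel with R_B: R_B‖R_L = (270 × 204) / (270 + 204) = 116.2 kΩ.
V_out = 43.0 × 116.2 / (270 + 116.2) = 43.0 × 116.2/386.2 = 12.9 V.
(Unloaded it would have been 21.5 V.)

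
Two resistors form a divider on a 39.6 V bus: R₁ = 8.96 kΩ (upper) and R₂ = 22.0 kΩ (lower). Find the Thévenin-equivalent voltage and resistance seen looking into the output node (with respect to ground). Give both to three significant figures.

V_th is the open-circuit tap voltage: 39.6 × 22.0/(8.96 + 22.0) = 28.1 V.
With the supply zeroed, R₁ and R₂ appear in parallel from the tap: R_th = R₁‖R₂ = (8.96 × 22.0)/30.96 = 6.37 kΩ.

V_th = 28.1 V, R_th = 6.37 kΩ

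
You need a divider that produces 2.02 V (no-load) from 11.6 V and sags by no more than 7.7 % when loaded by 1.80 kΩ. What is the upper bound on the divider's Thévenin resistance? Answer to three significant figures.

R_th ≤ 150 Ω

Loading drop = R_th/(R_th + R_L) ≤ 0.0770, so R_th ≤ R_L · ε/(1−ε) = 1.80 kΩ × 0.0770/0.9230 = 150 Ω.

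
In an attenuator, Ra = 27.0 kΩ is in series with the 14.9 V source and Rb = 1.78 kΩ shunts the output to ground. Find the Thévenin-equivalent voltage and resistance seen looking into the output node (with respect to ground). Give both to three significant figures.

V_th = 0.922 V, R_th = 1.67 kΩ

V_th is the open-circuit tap voltage: 14.9 × 1.78/(27.0 + 1.78) = 0.922 V.
With the supply zeroed, Ra and Rb appear in parallel from the tap: R_th = Ra‖Rb = (27.0 × 1.78)/28.78 = 1.67 kΩ.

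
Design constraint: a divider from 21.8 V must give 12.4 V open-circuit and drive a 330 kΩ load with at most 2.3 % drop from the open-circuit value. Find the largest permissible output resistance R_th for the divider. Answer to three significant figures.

Loading drop = R_th/(R_th + R_L) ≤ 0.0230, so R_th ≤ R_L · ε/(1−ε) = 330 kΩ × 0.0230/0.9770 = 7.77 kΩ.

R_th ≤ 7.77 kΩ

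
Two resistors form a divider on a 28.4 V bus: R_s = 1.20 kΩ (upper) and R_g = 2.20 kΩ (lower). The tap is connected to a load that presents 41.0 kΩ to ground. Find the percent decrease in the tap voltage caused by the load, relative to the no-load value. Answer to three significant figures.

The divider's output (Thévenin) resistance is R_s‖R_g = 0.7765 kΩ.
Fractional drop under load = R_th/(R_th + R_L) = 0.7765 / (0.7765 + 41.0) = 0.01859.
So the output falls by 1.86 %.

1.86 %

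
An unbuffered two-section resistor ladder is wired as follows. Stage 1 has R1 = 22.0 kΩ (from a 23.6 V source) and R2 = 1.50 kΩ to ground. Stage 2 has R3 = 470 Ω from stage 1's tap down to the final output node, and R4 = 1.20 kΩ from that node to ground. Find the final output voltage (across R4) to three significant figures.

V_out ≈ 0.588 V

Stage 2 presents R3+R4 = 1670 Ω as a load on stage 1's tap.
Stage 1's lower leg becomes R2‖(R3+R4) = 790.2 Ω, so V_mid = 23.6 × 790.2/22790 = 0.8183 V.
Stage 2 is itself unloaded: V_out = V_mid × R4/(R3+R4) = 0.8183 × 1200/1670 = 0.588 V.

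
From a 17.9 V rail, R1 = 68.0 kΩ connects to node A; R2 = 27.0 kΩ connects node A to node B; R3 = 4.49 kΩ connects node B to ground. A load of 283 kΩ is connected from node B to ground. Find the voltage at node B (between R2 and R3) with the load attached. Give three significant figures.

At node B, R3 is in parallel with the load: R3‖R_L = 4.420 kΩ.
Below node A the resistance is R2 + (R3‖R_L) = 31.42 kΩ, so V_A = 17.9 × 31.42/99.42 = 5.657 V.
Then V_B = V_A × (R3‖R_L)/(R2 + R3‖R_L) = 5.657 × 4.420/31.42 = 0.796 V.

V ≈ 0.796 V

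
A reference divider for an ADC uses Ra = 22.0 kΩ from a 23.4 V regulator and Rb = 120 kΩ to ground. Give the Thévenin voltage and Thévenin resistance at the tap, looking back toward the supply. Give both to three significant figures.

V_th = 19.8 V, R_th = 18.6 kΩ

V_th is the open-circuit tap voltage: 23.4 × 120/(22.0 + 120) = 19.8 V.
With the supply zeroed, Ra and Rb appear in parallel from the tap: R_th = Ra‖Rb = (22.0 × 120)/142.0 = 18.6 kΩ.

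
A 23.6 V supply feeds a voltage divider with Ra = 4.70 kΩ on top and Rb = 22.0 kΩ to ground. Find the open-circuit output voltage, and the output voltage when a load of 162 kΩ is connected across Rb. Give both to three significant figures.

Unloaded: 19.4 V; loaded: 19.0 V

Open-circuit: V = 23.6 × 22.0/(4.70 + 22.0) = 19.4 V.
With the load, Rb becomes Rb‖R_L = 19.37 kΩ, so V = 23.6 × 19.37/24.07 = 19.0 V.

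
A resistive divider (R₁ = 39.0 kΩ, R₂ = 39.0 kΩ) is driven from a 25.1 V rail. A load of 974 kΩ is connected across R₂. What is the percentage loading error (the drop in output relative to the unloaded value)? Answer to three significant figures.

The divider's output (Thévenin) resistance is R₁‖R₂ = 19.50 kΩ.
Fractional drop under load = R_th/(R_th + R_L) = 19.50 / (19.50 + 974) = 0.01963.
So the output falls by 1.96 %.

1.96 %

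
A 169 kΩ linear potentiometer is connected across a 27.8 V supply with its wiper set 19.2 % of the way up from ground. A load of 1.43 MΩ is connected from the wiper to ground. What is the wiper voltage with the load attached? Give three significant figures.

V ≈ 5.24 V

The wiper splits the pot into (1−α)R = 136.6 kΩ above and αR = 32.45 kΩ below.
Lower section ‖ load = 31.73 kΩ.
V_wiper = 27.8 × 31.73/(136.6 + 31.73) = 5.24 V.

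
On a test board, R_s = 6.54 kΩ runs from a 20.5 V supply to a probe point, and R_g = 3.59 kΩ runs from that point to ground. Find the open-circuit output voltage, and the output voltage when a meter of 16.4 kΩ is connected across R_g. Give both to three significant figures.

Open-circuit: V = 20.5 × 3.59/(6.54 + 3.59) = 7.27 V.
With the load, R_g becomes R_g‖R_L = 2.945 kΩ, so V = 20.5 × 2.945/9.485 = 6.37 V.

Unloaded: 7.27 V; loaded: 6.37 V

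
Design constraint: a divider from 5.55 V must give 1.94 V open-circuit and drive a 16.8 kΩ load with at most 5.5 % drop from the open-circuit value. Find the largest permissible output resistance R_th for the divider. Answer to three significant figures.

R_th ≤ 978 Ω

Loading drop = R_th/(R_th + R_L) ≤ 0.0550, so R_th ≤ R_L · ε/(1−ε) = 16.8 kΩ × 0.0550/0.9450 = 978 Ω.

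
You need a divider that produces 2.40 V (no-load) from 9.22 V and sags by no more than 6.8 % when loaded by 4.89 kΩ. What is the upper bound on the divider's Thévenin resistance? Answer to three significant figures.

Loading drop = R_th/(R_th + R_L) ≤ 0.0680, so R_th ≤ R_L · ε/(1−ε) = 4.89 kΩ × 0.0680/0.9320 = 357 Ω.
(Any R1, R2 with R2/(R1+R2) = 0.260 and R1‖R2 ≤ 357 Ω will meet the spec.)

R_th ≤ 357 Ω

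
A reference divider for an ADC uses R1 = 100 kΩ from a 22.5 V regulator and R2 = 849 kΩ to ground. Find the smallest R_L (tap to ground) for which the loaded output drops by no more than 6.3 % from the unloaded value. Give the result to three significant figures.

Output resistance R_th = R1‖R2 = (100 × 849)/949.0 = 89.46 kΩ.
The fractional drop is R_th/(R_th + R_L); requiring this ≤ 0.0630 gives R_L ≥ R_th(1/0.0630 − 1) = 89.46 × 14.87 = 1.33 MΩ.

R_L(min) ≈ 1.33 MΩ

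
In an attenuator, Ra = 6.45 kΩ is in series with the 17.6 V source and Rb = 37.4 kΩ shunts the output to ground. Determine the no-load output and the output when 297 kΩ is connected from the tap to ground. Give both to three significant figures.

Unloaded: 15.0 V; loaded: 14.7 V

Open-circuit: V = 17.6 × 37.4/(6.45 + 37.4) = 15.0 V.
With the load, Rb becomes Rb‖R_L = 33.22 kΩ, so V = 17.6 × 33.22/39.67 = 14.7 V.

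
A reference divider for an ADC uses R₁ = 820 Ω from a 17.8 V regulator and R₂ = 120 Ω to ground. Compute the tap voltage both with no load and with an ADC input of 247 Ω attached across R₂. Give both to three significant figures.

Open-circuit: V = 17.8 × 120/(820 + 120) = 2.27 V.
With the load, R₂ becomes R₂‖R_L = 80.76 Ω, so V = 17.8 × 80.76/900.8 = 1.60 V.

Unloaded: 2.27 V; loaded: 1.60 V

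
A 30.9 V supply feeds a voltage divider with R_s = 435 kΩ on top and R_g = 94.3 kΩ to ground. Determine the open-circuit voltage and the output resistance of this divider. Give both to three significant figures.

V_th is the open-circuit tap voltage: 30.9 × 94.3/(435 + 94.3) = 5.51 V.
With the supply zeroed, R_s and R_g appear in parallel from the tap: R_th = R_s‖R_g = (435 × 94.3)/529.3 = 77.5 kΩ.

V_th = 5.51 V, R_th = 77.5 kΩ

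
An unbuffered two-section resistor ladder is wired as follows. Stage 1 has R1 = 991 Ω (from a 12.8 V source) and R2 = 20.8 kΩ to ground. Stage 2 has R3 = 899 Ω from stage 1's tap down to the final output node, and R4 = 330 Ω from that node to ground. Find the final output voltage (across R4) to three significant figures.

V_out ≈ 1.85 V

Stage 2 presents R3+R4 = 1229 Ω as a load on stage 1's tap.
Stage 1's lower leg becomes R2‖(R3+R4) = 1160 Ω, so V_mid = 12.8 × 1160/2151 = 6.904 V.
Stage 2 is itself unloaded: V_out = V_mid × R4/(R3+R4) = 6.904 × 330/1229 = 1.85 V.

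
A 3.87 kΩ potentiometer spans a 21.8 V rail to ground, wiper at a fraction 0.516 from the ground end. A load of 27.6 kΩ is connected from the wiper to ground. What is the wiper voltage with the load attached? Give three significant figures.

The wiper splits the pot into (1−α)R = 1.873 kΩ above and αR = 1.997 kΩ below.
Lower section ‖ load = 1.862 kΩ.
V_wiper = 21.8 × 1.862/(1.873 + 1.862) = 10.9 V.

V ≈ 10.9 V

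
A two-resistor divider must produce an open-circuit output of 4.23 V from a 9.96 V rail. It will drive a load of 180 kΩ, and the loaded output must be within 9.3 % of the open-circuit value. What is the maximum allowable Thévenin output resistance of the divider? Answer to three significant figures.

R_th ≤ 18.5 kΩ

Loading drop = R_th/(R_th + R_L) ≤ 0.0930, so R_th ≤ R_L · ε/(1−ε) = 180 kΩ × 0.0930/0.9070 = 18.5 kΩ.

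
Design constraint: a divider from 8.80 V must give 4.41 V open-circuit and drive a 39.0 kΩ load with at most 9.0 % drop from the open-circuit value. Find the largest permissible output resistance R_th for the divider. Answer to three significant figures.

Loading drop = R_th/(R_th + R_L) ≤ 0.0900, so R_th ≤ R_L · ε/(1−ε) = 39.0 kΩ × 0.0900/0.9100 = 3.86 kΩ.

R_th ≤ 3.86 kΩ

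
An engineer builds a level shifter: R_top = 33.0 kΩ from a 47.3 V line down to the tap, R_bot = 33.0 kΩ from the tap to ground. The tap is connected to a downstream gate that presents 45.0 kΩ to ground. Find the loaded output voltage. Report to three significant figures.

The load sits in parallel with R_bot: R_bot‖R_L = (33.0 × 45.0) / (33.0 + 45.0) = 19.04 kΩ.
V_out = 47.3 × 19.04 / (33.0 + 19.04) = 47.3 × 19.04/52.04 = 17.3 V.
(Unloaded it would have been 23.6 V.)

V_out ≈ 17.3 V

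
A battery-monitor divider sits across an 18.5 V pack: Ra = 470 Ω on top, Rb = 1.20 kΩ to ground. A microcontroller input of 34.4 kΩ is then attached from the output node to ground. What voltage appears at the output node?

The load sits in parallel with Rb: Rb‖R_L = (1200 × 34400) / (1200 + 34400) = 1160 Ω.
V_out = 18.5 × 1160 / (470 + 1160) = 18.5 × 1160/1630 = 13.2 V.

V_out ≈ 13.2 V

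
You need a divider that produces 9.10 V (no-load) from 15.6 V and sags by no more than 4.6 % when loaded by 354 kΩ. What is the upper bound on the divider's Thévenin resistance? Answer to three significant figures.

Loading drop = R_th/(R_th + R_L) ≤ 0.0460, so R_th ≤ R_L · ε/(1−ε) = 354 kΩ × 0.0460/0.9540 = 17.1 kΩ.
(Any R1, R2 with R2/(R1+R2) = 0.583 and R1‖R2 ≤ 17.1 kΩ will meet the spec.)

R_th ≤ 17.1 kΩ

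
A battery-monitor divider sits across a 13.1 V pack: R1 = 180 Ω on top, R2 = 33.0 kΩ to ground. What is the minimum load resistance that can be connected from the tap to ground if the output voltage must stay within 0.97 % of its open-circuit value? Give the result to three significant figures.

R_L(min) ≈ 18.3 kΩ

Output resistance R_th = R1‖R2 = (180 × 33000)/33180 = 179.0 Ω.
The fractional drop is R_th/(R_th + R_L); requiring this ≤ 0.00970 gives R_L ≥ R_th(1/0.00970 − 1) = 179.0 × 102.1 = 18.3 kΩ.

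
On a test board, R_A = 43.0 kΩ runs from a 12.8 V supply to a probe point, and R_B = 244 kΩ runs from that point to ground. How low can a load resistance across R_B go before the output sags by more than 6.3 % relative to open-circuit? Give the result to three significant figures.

Output resistance R_th = R_A‖R_B = (43.0 × 244)/287.0 = 36.56 kΩ.
The fractional drop is R_th/(R_th + R_L); requiring this ≤ 0.0630 gives R_L ≥ R_th(1/0.0630 − 1) = 36.56 × 14.87 = 544 kΩ.

R_L(min) ≈ 544 kΩ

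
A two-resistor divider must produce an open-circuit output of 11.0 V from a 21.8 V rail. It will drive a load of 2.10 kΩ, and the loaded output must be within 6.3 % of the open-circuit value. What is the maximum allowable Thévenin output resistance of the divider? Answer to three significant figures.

Loading drop = R_th/(R_th + R_L) ≤ 0.0630, so R_th ≤ R_L · ε/(1−ε) = 2.10 kΩ × 0.0630/0.9370 = 141 Ω.
(Any R1, R2 with R2/(R1+R2) = 0.505 and R1‖R2 ≤ 141 Ω will meet the spec.)

R_th ≤ 141 Ω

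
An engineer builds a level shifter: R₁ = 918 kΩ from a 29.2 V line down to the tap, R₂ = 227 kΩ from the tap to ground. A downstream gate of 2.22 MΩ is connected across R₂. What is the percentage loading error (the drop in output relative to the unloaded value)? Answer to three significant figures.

The divider's output (Thévenin) resistance is R₁‖R₂ = 182.0 kΩ.
Fractional drop under load = R_th/(R_th + R_L) = 182.0 / (182.0 + 2220) = 0.07577.
So the output falls by 7.58 %.

7.58 %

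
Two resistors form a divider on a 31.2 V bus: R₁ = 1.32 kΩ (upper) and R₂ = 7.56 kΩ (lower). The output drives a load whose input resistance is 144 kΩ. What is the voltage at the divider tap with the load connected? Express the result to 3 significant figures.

V_out ≈ 26.4 V

The load sits in parallel with R₂: R₂‖R_L = (7.56 × 144) / (7.56 + 144) = 7.183 kΩ.
V_out = 31.2 × 7.183 / (1.32 + 7.183) = 31.2 × 7.183/8.503 = 26.4 V.
(Unloaded it would have been 26.6 V.)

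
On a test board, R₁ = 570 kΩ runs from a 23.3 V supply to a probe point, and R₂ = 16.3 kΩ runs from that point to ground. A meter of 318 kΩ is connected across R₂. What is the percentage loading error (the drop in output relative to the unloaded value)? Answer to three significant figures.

The divider's output (Thévenin) resistance is R₁‖R₂ = 15.85 kΩ.
Fractional drop under load = R_th/(R_th + R_L) = 15.85 / (15.85 + 318) = 0.04747.
So the output falls by 4.75 %.

4.75 %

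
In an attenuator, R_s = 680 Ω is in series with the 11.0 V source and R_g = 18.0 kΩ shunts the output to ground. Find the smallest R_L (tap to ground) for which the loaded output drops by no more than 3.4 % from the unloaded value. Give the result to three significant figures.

R_L(min) ≈ 18.6 kΩ

Output resistance R_th = R_s‖R_g = (680 × 18000)/18680 = 655.2 Ω.
The fractional drop is R_th/(R_th + R_L); requiring this ≤ 0.0340 gives R_L ≥ R_th(1/0.0340 − 1) = 655.2 × 28.41 = 18.6 kΩ.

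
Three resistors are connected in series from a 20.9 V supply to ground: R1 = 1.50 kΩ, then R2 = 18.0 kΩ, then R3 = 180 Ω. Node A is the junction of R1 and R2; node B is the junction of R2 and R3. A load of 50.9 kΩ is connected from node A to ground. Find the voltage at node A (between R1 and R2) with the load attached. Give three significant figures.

V ≈ 18.8 V

Below node A the series string R2+R3 = 18180 Ω sits in parallel with the 50900 Ω load: 13400 Ω.
V_A = 20.9 × 13400/(1500 + 13400) = 18.8 V.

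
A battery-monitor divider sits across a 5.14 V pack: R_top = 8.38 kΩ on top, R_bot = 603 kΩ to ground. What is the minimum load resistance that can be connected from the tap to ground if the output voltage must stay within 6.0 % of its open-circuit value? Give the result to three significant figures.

R_L(min) ≈ 129 kΩ

Output resistance R_th = R_top‖R_bot = (8.38 × 603)/611.4 = 8.265 kΩ.
The fractional drop is R_th/(R_th + R_L); requiring this ≤ 0.0600 gives R_L ≥ R_th(1/0.0600 − 1) = 8.265 × 15.67 = 129 kΩ.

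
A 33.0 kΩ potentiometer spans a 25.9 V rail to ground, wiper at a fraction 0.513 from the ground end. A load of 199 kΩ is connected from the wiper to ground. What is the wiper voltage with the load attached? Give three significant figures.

V ≈ 12.8 V

The wiper splits the pot into (1−α)R = 16.07 kΩ above and αR = 16.93 kΩ below.
Lower section ‖ load = 15.60 kΩ.
V_wiper = 25.9 × 15.60/(16.07 + 15.60) = 12.8 V.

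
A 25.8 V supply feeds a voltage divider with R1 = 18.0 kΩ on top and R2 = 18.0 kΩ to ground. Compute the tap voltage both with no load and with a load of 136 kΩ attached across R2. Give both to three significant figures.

Unloaded: 12.9 V; loaded: 12.1 V

Open-circuit: V = 25.8 × 18.0/(18.0 + 18.0) = 12.9 V.
With the load, R2 becomes R2‖R_L = 15.90 kΩ, so V = 25.8 × 15.90/33.90 = 12.1 V.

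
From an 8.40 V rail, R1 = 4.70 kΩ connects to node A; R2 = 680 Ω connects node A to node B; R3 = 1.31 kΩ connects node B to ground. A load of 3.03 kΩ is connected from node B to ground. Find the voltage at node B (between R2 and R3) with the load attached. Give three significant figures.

At node B, R3 is in parallel with the load: R3‖R_L = 914.6 Ω.
Below node A the resistance is R2 + (R3‖R_L) = 1595 Ω, so V_A = 8.40 × 1595/6295 = 2.128 V.
Then V_B = V_A × (R3‖R_L)/(R2 + R3‖R_L) = 2.128 × 914.6/1595 = 1.22 V.

V ≈ 1.22 V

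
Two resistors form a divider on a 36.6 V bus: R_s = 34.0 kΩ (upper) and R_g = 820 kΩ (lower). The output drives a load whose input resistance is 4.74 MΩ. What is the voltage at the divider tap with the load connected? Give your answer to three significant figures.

The load sits in parallel with R_g: R_g‖R_L = (820 × 4740) / (820 + 4740) = 699.1 kΩ.
V_out = 36.6 × 699.1 / (34.0 + 699.1) = 36.6 × 699.1/733.1 = 34.9 V.

V_out ≈ 34.9 V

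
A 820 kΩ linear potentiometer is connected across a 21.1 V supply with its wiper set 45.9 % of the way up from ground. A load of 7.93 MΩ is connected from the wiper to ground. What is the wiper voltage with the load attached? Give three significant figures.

The wiper splits the pot into (1−α)R = 443.6 kΩ above and αR = 376.4 kΩ below.
Lower section ‖ load = 359.3 kΩ.
V_wiper = 21.1 × 359.3/(443.6 + 359.3) = 9.44 V.

V ≈ 9.44 V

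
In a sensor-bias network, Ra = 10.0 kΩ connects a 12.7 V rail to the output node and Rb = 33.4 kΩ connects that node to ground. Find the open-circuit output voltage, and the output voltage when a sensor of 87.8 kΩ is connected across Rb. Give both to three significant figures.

Open-circuit: V = 12.7 × 33.4/(10.0 + 33.4) = 9.77 V.
With the load, Rb becomes Rb‖R_L = 24.20 kΩ, so V = 12.7 × 24.20/34.20 = 8.99 V.

Unloaded: 9.77 V; loaded: 8.99 V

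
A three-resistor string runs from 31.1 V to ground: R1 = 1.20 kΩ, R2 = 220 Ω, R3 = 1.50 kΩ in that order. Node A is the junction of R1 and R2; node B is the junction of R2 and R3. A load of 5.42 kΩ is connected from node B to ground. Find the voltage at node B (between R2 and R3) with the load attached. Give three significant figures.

V ≈ 14.1 V

At node B, R3 is in parallel with the load: R3‖R_L = 1175 Ω.
Below node A the resistance is R2 + (R3‖R_L) = 1395 Ω, so V_A = 31.1 × 1395/2595 = 16.72 V.
Then V_B = V_A × (R3‖R_L)/(R2 + R3‖R_L) = 16.72 × 1175/1395 = 14.1 V.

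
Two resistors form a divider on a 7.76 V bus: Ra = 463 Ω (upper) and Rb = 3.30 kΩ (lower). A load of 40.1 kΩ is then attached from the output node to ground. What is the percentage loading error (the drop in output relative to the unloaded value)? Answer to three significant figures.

1.00 %

The divider's output (Thévenin) resistance is Ra‖Rb = 406.0 Ω.
Fractional drop under load = R_th/(R_th + R_L) = 406.0 / (406.0 + 40100) = 0.01002.
So the output falls by 1.00 %.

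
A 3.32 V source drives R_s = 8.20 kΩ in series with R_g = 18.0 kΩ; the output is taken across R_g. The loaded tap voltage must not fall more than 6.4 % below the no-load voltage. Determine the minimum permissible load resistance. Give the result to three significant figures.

Output resistance R_th = R_s‖R_g = (8.20 × 18.0)/26.20 = 5.634 kΩ.
The fractional drop is R_th/(R_th + R_L); requiring this ≤ 0.0640 gives R_L ≥ R_th(1/0.0640 − 1) = 5.634 × 14.62 = 82.4 kΩ.

R_L(min) ≈ 82.4 kΩ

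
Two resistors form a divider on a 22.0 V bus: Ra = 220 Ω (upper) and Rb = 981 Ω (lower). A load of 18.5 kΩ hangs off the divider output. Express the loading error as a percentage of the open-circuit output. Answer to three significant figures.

The divider's output (Thévenin) resistance is Ra‖Rb = 179.7 Ω.
Fractional drop under load = R_th/(R_th + R_L) = 179.7 / (179.7 + 18500) = 0.009620.
So the output falls by 0.962 %.

0.962 %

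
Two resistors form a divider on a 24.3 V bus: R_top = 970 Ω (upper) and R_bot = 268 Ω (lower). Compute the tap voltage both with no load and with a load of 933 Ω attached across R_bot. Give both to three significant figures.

Unloaded: 5.26 V; loaded: 4.29 V

Open-circuit: V = 24.3 × 268/(970 + 268) = 5.26 V.
With the load, R_bot becomes R_bot‖R_L = 208.2 Ω, so V = 24.3 × 208.2/1178 = 4.29 V.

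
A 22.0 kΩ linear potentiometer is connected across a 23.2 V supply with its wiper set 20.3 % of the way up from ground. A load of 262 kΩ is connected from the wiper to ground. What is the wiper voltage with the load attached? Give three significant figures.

The wiper splits the pot into (1−α)R = 17.53 kΩ above and αR = 4.466 kΩ below.
Lower section ‖ load = 4.391 kΩ.
V_wiper = 23.2 × 4.391/(17.53 + 4.391) = 4.65 V.

V ≈ 4.65 V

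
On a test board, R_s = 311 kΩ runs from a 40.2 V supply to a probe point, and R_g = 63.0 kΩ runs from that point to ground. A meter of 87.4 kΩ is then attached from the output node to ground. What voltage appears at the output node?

The load sits in parallel with R_g: R_g‖R_L = (63.0 × 87.4) / (63.0 + 87.4) = 36.61 kΩ.
V_out = 40.2 × 36.61 / (311 + 36.61) = 40.2 × 36.61/347.6 = 4.23 V.

V_out ≈ 4.23 V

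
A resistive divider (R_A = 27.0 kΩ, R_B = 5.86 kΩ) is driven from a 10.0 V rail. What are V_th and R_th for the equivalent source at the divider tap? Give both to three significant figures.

V_th = 1.78 V, R_th = 4.81 kΩ

V_th is the open-circuit tap voltage: 10.0 × 5.86/(27.0 + 5.86) = 1.78 V.
With the supply zeroed, R_A and R_B appear in parallel from the tap: R_th = R_A‖R_B = (27.0 × 5.86)/32.86 = 4.81 kΩ.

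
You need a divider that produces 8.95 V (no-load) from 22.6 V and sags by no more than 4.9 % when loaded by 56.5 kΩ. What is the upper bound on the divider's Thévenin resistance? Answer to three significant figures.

R_th ≤ 2.91 kΩ

Loading drop = R_th/(R_th + R_L) ≤ 0.0490, so R_th ≤ R_L · ε/(1−ε) = 56.5 kΩ × 0.0490/0.9510 = 2.91 kΩ.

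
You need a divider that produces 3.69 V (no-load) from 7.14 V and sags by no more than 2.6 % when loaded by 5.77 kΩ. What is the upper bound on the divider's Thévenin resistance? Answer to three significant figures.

R_th ≤ 154 Ω

Loading drop = R_th/(R_th + R_L) ≤ 0.0260, so R_th ≤ R_L · ε/(1−ε) = 5.77 kΩ × 0.0260/0.9740 = 154 Ω.
(Any R1, R2 with R2/(R1+R2) = 0.517 and R1‖R2 ≤ 154 Ω will meet the spec.)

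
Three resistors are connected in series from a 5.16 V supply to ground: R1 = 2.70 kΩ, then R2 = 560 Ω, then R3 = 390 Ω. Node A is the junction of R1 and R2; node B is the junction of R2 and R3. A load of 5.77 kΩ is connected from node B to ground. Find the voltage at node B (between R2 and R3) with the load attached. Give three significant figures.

V ≈ 0.520 V

At node B, R3 is in parallel with the load: R3‖R_L = 365.3 Ω.
Below node A the resistance is R2 + (R3‖R_L) = 925.3 Ω, so V_A = 5.16 × 925.3/3625 = 1.317 V.
Then V_B = V_A × (R3‖R_L)/(R2 + R3‖R_L) = 1.317 × 365.3/925.3 = 0.520 V.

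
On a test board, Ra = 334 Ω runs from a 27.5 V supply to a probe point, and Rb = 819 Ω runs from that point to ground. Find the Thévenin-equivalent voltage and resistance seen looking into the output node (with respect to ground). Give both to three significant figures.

V_th is the open-circuit tap voltage: 27.5 × 819/(334 + 819) = 19.5 V.
With the supply zeroed, Ra and Rb appear in parallel from the tap: R_th = Ra‖Rb = (334 × 819)/1153 = 237 Ω.

V_th = 19.5 V, R_th = 237 Ω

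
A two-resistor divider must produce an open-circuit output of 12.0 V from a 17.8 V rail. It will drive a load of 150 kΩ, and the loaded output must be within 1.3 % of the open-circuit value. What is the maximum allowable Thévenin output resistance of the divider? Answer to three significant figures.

R_th ≤ 1.98 kΩ

Loading drop = R_th/(R_th + R_L) ≤ 0.0130, so R_th ≤ R_L · ε/(1−ε) = 150 kΩ × 0.0130/0.9870 = 1.98 kΩ.
(Any R1, R2 with R2/(R1+R2) = 0.674 and R1‖R2 ≤ 1.98 kΩ will meet the spec.)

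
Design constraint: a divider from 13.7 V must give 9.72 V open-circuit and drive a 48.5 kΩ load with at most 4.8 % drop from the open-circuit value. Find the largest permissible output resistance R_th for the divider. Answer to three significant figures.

R_th ≤ 2.45 kΩ

Loading drop = R_th/(R_th + R_L) ≤ 0.0480, so R_th ≤ R_L · ε/(1−ε) = 48.5 kΩ × 0.0480/0.9520 = 2.45 kΩ.
(Any R1, R2 with R2/(R1+R2) = 0.709 and R1‖R2 ≤ 2.45 kΩ will meet the spec.)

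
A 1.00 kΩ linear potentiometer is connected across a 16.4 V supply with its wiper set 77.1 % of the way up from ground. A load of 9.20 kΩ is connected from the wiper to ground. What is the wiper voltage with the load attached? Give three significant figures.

V ≈ 12.4 V

The wiper splits the pot into (1−α)R = 229.0 Ω above and αR = 771.0 Ω below.
Lower section ‖ load = 711.4 Ω.
V_wiper = 16.4 × 711.4/(229.0 + 711.4) = 12.4 V.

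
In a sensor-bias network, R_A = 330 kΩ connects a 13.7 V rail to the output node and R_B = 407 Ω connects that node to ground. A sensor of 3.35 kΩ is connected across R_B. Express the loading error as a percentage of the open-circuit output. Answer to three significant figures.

10.8 %

The divider's output (Thévenin) resistance is R_A‖R_B = 406.5 Ω.
Fractional drop under load = R_th/(R_th + R_L) = 406.5 / (406.5 + 3350) = 0.1082.
So the output falls by 10.8 %.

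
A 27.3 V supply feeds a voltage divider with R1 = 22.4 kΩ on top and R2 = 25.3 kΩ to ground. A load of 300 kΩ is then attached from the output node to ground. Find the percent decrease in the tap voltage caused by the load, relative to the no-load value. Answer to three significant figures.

3.81 %

The divider's output (Thévenin) resistance is R1‖R2 = 11.88 kΩ.
Fractional drop under load = R_th/(R_th + R_L) = 11.88 / (11.88 + 300) = 0.03809.
So the output falls by 3.81 %.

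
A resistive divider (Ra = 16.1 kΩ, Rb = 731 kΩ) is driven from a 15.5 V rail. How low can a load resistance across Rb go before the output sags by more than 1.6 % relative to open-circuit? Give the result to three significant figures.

R_L(min) ≈ 969 kΩ

Output resistance R_th = Ra‖Rb = (16.1 × 731)/747.1 = 15.75 kΩ.
The fractional drop is R_th/(R_th + R_L); requiring this ≤ 0.0160 gives R_L ≥ R_th(1/0.0160 − 1) = 15.75 × 61.50 = 969 kΩ.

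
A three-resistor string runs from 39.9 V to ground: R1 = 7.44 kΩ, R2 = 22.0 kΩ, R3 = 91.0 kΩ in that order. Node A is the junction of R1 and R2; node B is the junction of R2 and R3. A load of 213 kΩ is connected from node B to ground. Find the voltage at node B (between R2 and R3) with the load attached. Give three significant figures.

V ≈ 27.3 V

At node B, R3 is in parallel with the load: R3‖R_L = 63.76 kΩ.
Below node A the resistance is R2 + (R3‖R_L) = 85.76 kΩ, so V_A = 39.9 × 85.76/93.20 = 36.71 V.
Then V_B = V_A × (R3‖R_L)/(R2 + R3‖R_L) = 36.71 × 63.76/85.76 = 27.3 V.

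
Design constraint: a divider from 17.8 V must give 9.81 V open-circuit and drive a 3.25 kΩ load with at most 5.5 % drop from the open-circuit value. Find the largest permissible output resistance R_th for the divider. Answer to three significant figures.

Loading drop = R_th/(R_th + R_L) ≤ 0.0550, so R_th ≤ R_L · ε/(1−ε) = 3.25 kΩ × 0.0550/0.9450 = 189 Ω.
(Any R1, R2 with R2/(R1+R2) = 0.551 and R1‖R2 ≤ 189 Ω will meet the spec.)

R_th ≤ 189 Ω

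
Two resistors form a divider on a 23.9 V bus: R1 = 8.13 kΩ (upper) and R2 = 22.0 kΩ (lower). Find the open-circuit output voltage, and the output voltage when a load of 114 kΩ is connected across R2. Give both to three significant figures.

Open-circuit: V = 23.9 × 22.0/(8.13 + 22.0) = 17.5 V.
With the load, R2 becomes R2‖R_L = 18.44 kΩ, so V = 23.9 × 18.44/26.57 = 16.6 V.

Unloaded: 17.5 V; loaded: 16.6 V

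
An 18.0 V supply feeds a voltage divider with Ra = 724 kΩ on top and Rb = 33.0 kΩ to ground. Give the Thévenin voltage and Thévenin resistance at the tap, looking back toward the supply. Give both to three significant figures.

V_th is the open-circuit tap voltage: 18.0 × 33.0/(724 + 33.0) = 0.785 V.
With the supply zeroed, Ra and Rb appear in parallel from the tap: R_th = Ra‖Rb = (724 × 33.0)/757.0 = 31.6 kΩ.

V_th = 0.785 V, R_th = 31.6 kΩ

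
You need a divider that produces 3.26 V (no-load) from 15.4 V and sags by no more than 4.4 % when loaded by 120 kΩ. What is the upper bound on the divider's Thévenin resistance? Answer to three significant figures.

Loading drop = R_th/(R_th + R_L) ≤ 0.0440, so R_th ≤ R_L · ε/(1−ε) = 120 kΩ × 0.0440/0.9560 = 5.52 kΩ.
(Any R1, R2 with R2/(R1+R2) = 0.212 and R1‖R2 ≤ 5.52 kΩ will meet the spec.)

R_th ≤ 5.52 kΩ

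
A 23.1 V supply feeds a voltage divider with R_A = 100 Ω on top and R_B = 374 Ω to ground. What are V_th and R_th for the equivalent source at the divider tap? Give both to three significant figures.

V_th is the open-circuit tap voltage: 23.1 × 374/(100 + 374) = 18.2 V.
With the supply zeroed, R_A and R_B appear in parallel from the tap: R_th = R_A‖R_B = (100 × 374)/474.0 = 78.9 Ω.

V_th = 18.2 V, R_th = 78.9 Ω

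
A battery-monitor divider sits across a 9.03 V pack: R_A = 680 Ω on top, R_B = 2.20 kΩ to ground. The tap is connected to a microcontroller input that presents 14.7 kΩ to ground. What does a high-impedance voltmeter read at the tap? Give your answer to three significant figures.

The load sits in parallel with R_B: R_B‖R_L = (2200 × 14700) / (2200 + 14700) = 1914 Ω.
V_out = 9.03 × 1914 / (680 + 1914) = 9.03 × 1914/2594 = 6.66 V.
(Unloaded it would have been 6.90 V.)

V_out ≈ 6.66 V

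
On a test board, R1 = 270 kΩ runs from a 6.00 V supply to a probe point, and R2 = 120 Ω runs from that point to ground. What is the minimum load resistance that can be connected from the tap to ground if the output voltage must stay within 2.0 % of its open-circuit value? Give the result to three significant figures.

R_L(min) ≈ 5.88 kΩ

Output resistance R_th = R1‖R2 = (270000 × 120)/270100 = 119.9 Ω.
The fractional drop is R_th/(R_th + R_L); requiring this ≤ 0.0200 gives R_L ≥ R_th(1/0.0200 − 1) = 119.9 × 49.00 = 5.88 kΩ.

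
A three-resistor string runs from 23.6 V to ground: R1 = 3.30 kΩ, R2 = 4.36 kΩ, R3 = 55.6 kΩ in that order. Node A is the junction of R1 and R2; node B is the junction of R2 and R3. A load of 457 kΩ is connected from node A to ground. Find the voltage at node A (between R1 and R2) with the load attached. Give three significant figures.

V ≈ 22.2 V

Below node A the series string R2+R3 = 59.96 kΩ sits in parallel with the 457 kΩ load: 53.01 kΩ.
V_A = 23.6 × 53.01/(3.30 + 53.01) = 22.2 V.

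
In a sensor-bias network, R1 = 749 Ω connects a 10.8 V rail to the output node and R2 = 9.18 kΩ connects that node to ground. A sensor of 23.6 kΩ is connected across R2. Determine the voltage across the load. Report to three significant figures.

V_out ≈ 9.70 V

The load sits in parallel with R2: R2‖R_L = (9180 × 23600) / (9180 + 23600) = 6609 Ω.
V_out = 10.8 × 6609 / (749 + 6609) = 10.8 × 6609/7358 = 9.70 V.
(Unloaded it would have been 9.99 V.)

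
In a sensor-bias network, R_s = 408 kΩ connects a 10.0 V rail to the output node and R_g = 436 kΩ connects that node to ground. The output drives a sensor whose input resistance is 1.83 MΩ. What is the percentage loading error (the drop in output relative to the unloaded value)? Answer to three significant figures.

10.3 %

The divider's output (Thévenin) resistance is R_s‖R_g = 210.8 kΩ.
Fractional drop under load = R_th/(R_th + R_L) = 210.8 / (210.8 + 1830) = 0.1033.
So the output falls by 10.3 %.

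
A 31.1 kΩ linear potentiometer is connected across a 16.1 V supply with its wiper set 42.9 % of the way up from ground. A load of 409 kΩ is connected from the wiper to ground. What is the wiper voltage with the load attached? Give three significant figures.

V ≈ 6.78 V

The wiper splits the pot into (1−α)R = 17.76 kΩ above and αR = 13.34 kΩ below.
Lower section ‖ load = 12.92 kΩ.
V_wiper = 16.1 × 12.92/(17.76 + 12.92) = 6.78 V.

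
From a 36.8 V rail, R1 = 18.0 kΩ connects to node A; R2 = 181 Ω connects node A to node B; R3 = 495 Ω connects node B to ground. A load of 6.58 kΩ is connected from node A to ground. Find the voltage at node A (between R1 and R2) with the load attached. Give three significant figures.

Below node A the series string R2+R3 = 676.0 Ω sits in parallel with the 6580 Ω load: 613.0 Ω.
V_A = 36.8 × 613.0/(18000 + 613.0) = 1.21 V.

V ≈ 1.21 V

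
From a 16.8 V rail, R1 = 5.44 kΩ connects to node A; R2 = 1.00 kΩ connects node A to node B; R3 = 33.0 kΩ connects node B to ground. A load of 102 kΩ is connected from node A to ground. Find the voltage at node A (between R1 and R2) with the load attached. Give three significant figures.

Below node A the series string R2+R3 = 34.00 kΩ sits in parallel with the 102 kΩ load: 25.50 kΩ.
V_A = 16.8 × 25.50/(5.44 + 25.50) = 13.8 V.

V ≈ 13.8 V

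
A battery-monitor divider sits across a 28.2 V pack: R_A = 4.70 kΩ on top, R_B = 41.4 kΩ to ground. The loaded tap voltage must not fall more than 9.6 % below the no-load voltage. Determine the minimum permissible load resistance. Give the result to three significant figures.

Output resistance R_th = R_A‖R_B = (4.70 × 41.4)/46.10 = 4.221 kΩ.
The fractional drop is R_th/(R_th + R_L); requiring this ≤ 0.0960 gives R_L ≥ R_th(1/0.0960 − 1) = 4.221 × 9.417 = 39.7 kΩ.

R_L(min) ≈ 39.7 kΩ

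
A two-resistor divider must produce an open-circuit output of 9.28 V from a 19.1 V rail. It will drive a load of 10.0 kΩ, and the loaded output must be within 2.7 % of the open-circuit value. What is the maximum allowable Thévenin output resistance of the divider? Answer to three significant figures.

Loading drop = R_th/(R_th + R_L) ≤ 0.0270, so R_th ≤ R_L · ε/(1−ε) = 10.0 kΩ × 0.0270/0.9730 = 277 Ω.
(Any R1, R2 with R2/(R1+R2) = 0.486 and R1‖R2 ≤ 277 Ω will meet the spec.)

R_th ≤ 277 Ω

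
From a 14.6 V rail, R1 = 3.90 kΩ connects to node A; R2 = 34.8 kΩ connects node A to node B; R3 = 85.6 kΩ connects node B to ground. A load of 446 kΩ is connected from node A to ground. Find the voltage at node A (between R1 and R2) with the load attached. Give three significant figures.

V ≈ 14.0 V

Below node A the series string R2+R3 = 120.4 kΩ sits in parallel with the 446 kΩ load: 94.81 kΩ.
V_A = 14.6 × 94.81/(3.90 + 94.81) = 14.0 V.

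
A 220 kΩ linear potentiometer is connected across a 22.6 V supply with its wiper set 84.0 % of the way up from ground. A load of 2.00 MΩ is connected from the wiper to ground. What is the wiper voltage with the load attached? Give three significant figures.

V ≈ 18.7 V

The wiper splits the pot into (1−α)R = 35.20 kΩ above and αR = 184.8 kΩ below.
Lower section ‖ load = 169.2 kΩ.
V_wiper = 22.6 × 169.2/(35.20 + 169.2) = 18.7 V.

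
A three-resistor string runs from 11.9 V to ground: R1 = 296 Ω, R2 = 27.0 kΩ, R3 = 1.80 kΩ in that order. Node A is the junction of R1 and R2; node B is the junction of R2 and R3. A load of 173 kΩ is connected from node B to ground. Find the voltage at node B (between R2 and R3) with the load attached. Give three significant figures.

At node B, R3 is in parallel with the load: R3‖R_L = 1781 Ω.
Below node A the resistance is R2 + (R3‖R_L) = 28780 Ω, so V_A = 11.9 × 28780/29080 = 11.78 V.
Then V_B = V_A × (R3‖R_L)/(R2 + R3‖R_L) = 11.78 × 1781/28780 = 0.729 V.

V ≈ 0.729 V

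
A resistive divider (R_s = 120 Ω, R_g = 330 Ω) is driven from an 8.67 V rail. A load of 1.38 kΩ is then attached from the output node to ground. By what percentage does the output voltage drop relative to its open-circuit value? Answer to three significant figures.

The divider's output (Thévenin) resistance is R_s‖R_g = 88.00 Ω.
Fractional drop under load = R_th/(R_th + R_L) = 88.00 / (88.00 + 1380) = 0.05995.
So the output falls by 5.99 %.

5.99 %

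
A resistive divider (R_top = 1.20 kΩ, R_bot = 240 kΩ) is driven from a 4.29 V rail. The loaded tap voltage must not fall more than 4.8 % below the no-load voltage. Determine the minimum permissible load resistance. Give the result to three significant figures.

R_L(min) ≈ 23.7 kΩ

Output resistance R_th = R_top‖R_bot = (1.20 × 240)/241.2 = 1.194 kΩ.
The fractional drop is R_th/(R_th + R_L); requiring this ≤ 0.0480 gives R_L ≥ R_th(1/0.0480 − 1) = 1.194 × 19.83 = 23.7 kΩ.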